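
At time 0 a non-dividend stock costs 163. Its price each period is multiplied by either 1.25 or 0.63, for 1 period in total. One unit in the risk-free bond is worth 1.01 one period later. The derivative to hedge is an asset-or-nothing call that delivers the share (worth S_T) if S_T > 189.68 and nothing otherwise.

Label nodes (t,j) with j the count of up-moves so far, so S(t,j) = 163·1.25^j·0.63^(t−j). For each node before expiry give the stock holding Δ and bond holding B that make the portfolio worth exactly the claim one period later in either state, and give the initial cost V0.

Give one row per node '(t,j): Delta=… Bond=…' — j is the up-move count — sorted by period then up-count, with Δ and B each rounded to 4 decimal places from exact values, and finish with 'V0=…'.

Under the risk-neutral measure, an up-move has probability p* = (R−d)/(u−d) = 0.6129 and values discount at R = 1.01.
Terminal payoffs: V(1,0)=0.0000, V(1,1)=203.7500
(0,0): S=163.0000. Δ = (V_up−V_dn)/(S_up−S_dn) = (203.7500−0.0000)/(203.7500−102.6900) = 2.0161. V = [p*·203.7500 + (1−p*)·0.0000]/1.01 = 123.6426. B = V − Δ·S = -204.9864.
Root portfolio cost Δ·163+B reproduces V0=123.6426.

(0,0): Delta=2.0161 Bond=-204.9864
V0=123.6426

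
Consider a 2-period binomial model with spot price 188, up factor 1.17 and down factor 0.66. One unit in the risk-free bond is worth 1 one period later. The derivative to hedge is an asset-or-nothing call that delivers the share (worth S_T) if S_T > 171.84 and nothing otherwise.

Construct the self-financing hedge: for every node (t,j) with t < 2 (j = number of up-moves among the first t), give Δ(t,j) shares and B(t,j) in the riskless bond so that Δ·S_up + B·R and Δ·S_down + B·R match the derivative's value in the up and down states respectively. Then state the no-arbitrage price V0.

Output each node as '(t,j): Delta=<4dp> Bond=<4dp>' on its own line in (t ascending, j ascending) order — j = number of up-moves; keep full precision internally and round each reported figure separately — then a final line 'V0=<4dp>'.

(0,0): Delta=1.7894 Bond=-222.0302
(1,0): Delta=0.0000 Bond=0.0000
(1,1): Delta=2.2941 Bond=-333.0453
V0=114.3792

Risk-neutral probability p* = (R−d)/(u−d) = (1−0.66)/(1.17−0.66) = 0.6667.
Terminal values V(2,·): V(2,0)=0.0000, V(2,1)=0.0000, V(2,2)=257.3532
Node (1,0) S=124.0800: V=(p*·0.0000+(1−p*)·0.0000)/1=0.0000; Δ=(0.0000−0.0000)/(145.1736−81.8928)=0.0000; B=V−Δ·S=0.0000
Node (1,1) S=219.9600: V=(p*·257.3532+(1−p*)·0.0000)/1=171.5688; Δ=(257.3532−0.0000)/(257.3532−145.1736)=2.2941; B=V−Δ·S=-333.0453
Node (0,0) S=188.0000: V=(p*·171.5688+(1−p*)·0.0000)/1=114.3792; Δ=(171.5688−0.0000)/(219.9600−124.0800)=1.7894; B=V−Δ·S=-222.0302
Each (Δ,B) replicates both successor values, so the strategy is self-financing and V0 is arbitrage-free.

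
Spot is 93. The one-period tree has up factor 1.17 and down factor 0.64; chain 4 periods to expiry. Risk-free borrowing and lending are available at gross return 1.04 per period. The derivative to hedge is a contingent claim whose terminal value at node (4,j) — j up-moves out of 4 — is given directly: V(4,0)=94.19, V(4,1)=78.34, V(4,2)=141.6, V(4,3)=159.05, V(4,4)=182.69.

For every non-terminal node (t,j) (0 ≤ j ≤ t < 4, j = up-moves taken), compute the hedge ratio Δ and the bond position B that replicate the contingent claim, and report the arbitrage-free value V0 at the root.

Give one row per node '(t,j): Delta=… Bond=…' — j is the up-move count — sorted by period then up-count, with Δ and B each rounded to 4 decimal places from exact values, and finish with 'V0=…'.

Under the risk-neutral measure, an up-move has probability p* = (R−d)/(u−d) = 0.7547 and values discount at R = 1.04.
Payoff layer (t=4): V(4,0)=94.1900, V(4,1)=78.3400, V(4,2)=141.6000, V(4,3)=159.0500, V(4,4)=182.6900
(3,0): S=24.3794. Δ = (V_up−V_dn)/(S_up−S_dn) = (78.3400−94.1900)/(28.5239−15.6028) = -1.2267. V = [p*·78.3400 + (1−p*)·94.1900]/1.04 = 79.0651. B = V − Δ·S = 108.9708.
(3,1): S=44.5686. Δ = (V_up−V_dn)/(S_up−S_dn) = (141.6000−78.3400)/(52.1452−28.5239) = 2.6781. V = [p*·141.6000 + (1−p*)·78.3400]/1.04 = 121.2340. B = V − Δ·S = 1.8755.
(3,2): S=81.4769. Δ = (V_up−V_dn)/(S_up−S_dn) = (159.0500−141.6000)/(95.3280−52.1452) = 0.4041. V = [p*·159.0500 + (1−p*)·141.6000]/1.04 = 148.8171. B = V − Δ·S = 115.8926.
(3,3): S=148.9500. Δ = (V_up−V_dn)/(S_up−S_dn) = (182.6900−159.0500)/(174.2715−95.3280) = 0.2995. V = [p*·182.6900 + (1−p*)·159.0500]/1.04 = 170.0880. B = V − Δ·S = 125.4842.
(2,0): S=38.0928. Δ = (V_up−V_dn)/(S_up−S_dn) = (121.2340−79.0651)/(44.5686−24.3794) = 2.0887. V = [p*·121.2340 + (1−p*)·79.0651]/1.04 = 106.6257. B = V − Δ·S = 27.0617.
(2,1): S=69.6384. Δ = (V_up−V_dn)/(S_up−S_dn) = (148.8171−121.2340)/(81.4769−44.5686) = 0.7473. V = [p*·148.8171 + (1−p*)·121.2340]/1.04 = 136.5879. B = V − Δ·S = 84.5444.
(2,2): S=127.3077. Δ = (V_up−V_dn)/(S_up−S_dn) = (170.0880−148.8171)/(148.9500−81.4769) = 0.3152. V = [p*·170.0880 + (1−p*)·148.8171]/1.04 = 158.5294. B = V − Δ·S = 118.3957.
(1,0): S=59.5200. Δ = (V_up−V_dn)/(S_up−S_dn) = (136.5879−106.6257)/(69.6384−38.0928) = 0.9498. V = [p*·136.5879 + (1−p*)·106.6257]/1.04 = 124.2680. B = V − Δ·S = 67.7354.
(1,1): S=108.8100. Δ = (V_up−V_dn)/(S_up−S_dn) = (158.5294−136.5879)/(127.3077−69.6384) = 0.3805. V = [p*·158.5294 + (1−p*)·136.5879]/1.04 = 147.2573. B = V − Δ·S = 105.8582.
(0,0): S=93.0000. Δ = (V_up−V_dn)/(S_up−S_dn) = (147.2573−124.2680)/(108.8100−59.5200) = 0.4664. V = [p*·147.2573 + (1−p*)·124.2680]/1.04 = 136.1715. B = V − Δ·S = 92.7955.
Each (Δ,B) replicates both successor values, so the strategy is self-financing and V0 is arbitrage-free.

(0,0): Delta=0.4664 Bond=92.7955
(1,0): Delta=0.9498 Bond=67.7354
(1,1): Delta=0.3805 Bond=105.8582
(2,0): Delta=2.0887 Bond=27.0617
(2,1): Delta=0.7473 Bond=84.5444
(2,2): Delta=0.3152 Bond=118.3957
(3,0): Delta=-1.2267 Bond=108.9708
(3,1): Delta=2.6781 Bond=1.8755
(3,2): Delta=0.4041 Bond=115.8926
(3,3): Delta=0.2995 Bond=125.4842
V0=136.1715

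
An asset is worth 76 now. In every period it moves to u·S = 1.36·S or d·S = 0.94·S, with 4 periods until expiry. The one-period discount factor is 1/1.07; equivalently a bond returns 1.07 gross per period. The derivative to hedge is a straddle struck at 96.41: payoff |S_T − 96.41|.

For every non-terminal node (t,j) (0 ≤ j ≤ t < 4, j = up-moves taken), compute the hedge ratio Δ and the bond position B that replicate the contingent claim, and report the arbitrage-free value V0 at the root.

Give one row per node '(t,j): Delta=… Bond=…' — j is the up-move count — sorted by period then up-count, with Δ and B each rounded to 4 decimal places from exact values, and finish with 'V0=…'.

Under the risk-neutral measure, an up-move has probability p* = (R−d)/(u−d) = 0.3095 and values discount at R = 1.07.
Terminal payoffs: V(4,0)=37.0731, V(4,1)=10.5608, V(4,2)=27.7973, V(4,3)=83.2942, V(4,4)=163.5875
Node (3,0) S=63.1244: V=(p*·10.5608+(1−p*)·37.0731)/1.07=26.9784; Δ=(10.5608−37.0731)/(85.8492−59.3369)=-1.0000; B=V−Δ·S=90.1028
Node (3,1) S=91.3289: V=(p*·27.7973+(1−p*)·10.5608)/1.07=14.8560; Δ=(27.7973−10.5608)/(124.2073−85.8492)=0.4494; B=V−Δ·S=-26.1832
Node (3,2) S=132.1354: V=(p*·83.2942+(1−p*)·27.7973)/1.07=42.0326; Δ=(83.2942−27.7973)/(179.7042−124.2073)=1.0000; B=V−Δ·S=-90.1028
Node (3,3) S=191.1747: V=(p*·163.5875+(1−p*)·83.2942)/1.07=101.0719; Δ=(163.5875−83.2942)/(259.9975−179.7042)=1.0000; B=V−Δ·S=-90.1028
Node (2,0) S=67.1536: V=(p*·14.8560+(1−p*)·26.9784)/1.07=21.7068; Δ=(14.8560−26.9784)/(91.3289−63.1244)=-0.4298; B=V−Δ·S=50.5696
Node (2,1) S=97.1584: V=(p*·42.0326+(1−p*)·14.8560)/1.07=21.7456; Δ=(42.0326−14.8560)/(132.1354−91.3289)=0.6660; B=V−Δ·S=-42.9606
Node (2,2) S=140.5696: V=(p*·101.0719+(1−p*)·42.0326)/1.07=56.3614; Δ=(101.0719−42.0326)/(191.1747−132.1354)=1.0000; B=V−Δ·S=-84.2082
Node (1,0) S=71.4400: V=(p*·21.7456+(1−p*)·21.7068)/1.07=20.2979; Δ=(21.7456−21.7068)/(97.1584−67.1536)=0.0013; B=V−Δ·S=20.2054
Node (1,1) S=103.3600: V=(p*·56.3614+(1−p*)·21.7456)/1.07=30.3365; Δ=(56.3614−21.7456)/(140.5696−97.1584)=0.7974; B=V−Δ·S=-52.0820
Node (0,0) S=76.0000: V=(p*·30.3365+(1−p*)·20.2979)/1.07=21.8739; Δ=(30.3365−20.2979)/(103.3600−71.4400)=0.3145; B=V−Δ·S=-2.0273
The time-0 hedge costs 21.8739, which is the no-arbitrage price.

(0,0): Delta=0.3145 Bond=-2.0273
(1,0): Delta=0.0013 Bond=20.2054
(1,1): Delta=0.7974 Bond=-52.0820
(2,0): Delta=-0.4298 Bond=50.5696
(2,1): Delta=0.6660 Bond=-42.9606
(2,2): Delta=1.0000 Bond=-84.2082
(3,0): Delta=-1.0000 Bond=90.1028
(3,1): Delta=0.4494 Bond=-26.1832
(3,2): Delta=1.0000 Bond=-90.1028
(3,3): Delta=1.0000 Bond=-90.1028
V0=21.8739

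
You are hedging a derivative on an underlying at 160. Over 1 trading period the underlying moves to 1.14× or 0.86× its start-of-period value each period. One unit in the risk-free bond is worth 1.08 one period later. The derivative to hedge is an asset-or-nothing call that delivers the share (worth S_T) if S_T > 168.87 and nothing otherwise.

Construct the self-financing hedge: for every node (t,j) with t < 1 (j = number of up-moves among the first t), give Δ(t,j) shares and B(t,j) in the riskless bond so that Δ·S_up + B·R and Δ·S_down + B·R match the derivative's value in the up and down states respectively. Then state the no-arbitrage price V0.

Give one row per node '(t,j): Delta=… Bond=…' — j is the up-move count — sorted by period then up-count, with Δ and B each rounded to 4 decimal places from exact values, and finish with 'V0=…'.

Under the risk-neutral measure, an up-move has probability p* = (R−d)/(u−d) = 0.7857 and values discount at R = 1.08.
At expiry t=1: V(1,0)=0.0000, V(1,1)=182.4000
Node (0,0) S=160.0000: V=(p*·182.4000+(1−p*)·0.0000)/1.08=132.6984; Δ=(182.4000−0.0000)/(182.4000−137.6000)=4.0714; B=V−Δ·S=-518.7302
Check: Δ(0,0)·S0 + B(0,0) = 132.6984 = V0.

(0,0): Delta=4.0714 Bond=-518.7302
V0=132.6984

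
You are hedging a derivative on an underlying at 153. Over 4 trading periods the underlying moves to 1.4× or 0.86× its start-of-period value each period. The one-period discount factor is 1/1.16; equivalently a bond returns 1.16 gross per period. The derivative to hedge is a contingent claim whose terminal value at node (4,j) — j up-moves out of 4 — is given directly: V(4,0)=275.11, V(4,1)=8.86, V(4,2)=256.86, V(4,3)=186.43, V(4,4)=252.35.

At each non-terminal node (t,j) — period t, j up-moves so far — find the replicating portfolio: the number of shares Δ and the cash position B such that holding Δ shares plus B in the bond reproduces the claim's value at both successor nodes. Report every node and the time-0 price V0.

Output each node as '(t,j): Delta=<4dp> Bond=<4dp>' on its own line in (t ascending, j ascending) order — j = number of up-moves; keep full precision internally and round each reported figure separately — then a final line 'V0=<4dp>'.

The replicating-portfolio and risk-neutral prices coincide; use p* = (1.16−0.86)/(1.4−0.86) = 0.5556 for the latter.
Terminal payoffs: V(4,0)=275.1100, V(4,1)=8.8600, V(4,2)=256.8600, V(4,3)=186.4300, V(4,4)=252.3500
  t=3,j=0: stock 97.3166 → up 136.2432 (V=8.8600), down 83.6922 (V=275.1100). Price 109.6494; hedge Δ=-5.0665, bond B=602.7050.
  t=3,j=1: stock 158.4223 → up 221.7912 (V=256.8600), down 136.2432 (V=8.8600). Price 126.4119; hedge Δ=2.8990, bond B=-332.8474.
  t=3,j=2: stock 257.8968 → up 361.0555 (V=186.4300), down 221.7912 (V=256.8600). Price 187.7002; hedge Δ=-0.5057, bond B=318.1261.
  t=3,j=3: stock 419.8320 → up 587.7648 (V=252.3500), down 361.0555 (V=186.4300). Price 192.2864; hedge Δ=0.2908, bond B=70.2123.
  t=2,j=0: stock 113.1588 → up 158.4223 (V=126.4119), down 97.3166 (V=109.6494). Price 102.5534; hedge Δ=0.2743, bond B=71.5118.
  t=2,j=1: stock 184.2120 → up 257.8968 (V=187.7002), down 158.4223 (V=126.4119). Price 138.3284; hedge Δ=0.6161, bond B=24.8315.
  t=2,j=2: stock 299.8800 → up 419.8320 (V=192.2864), down 257.8968 (V=187.7002). Price 164.0070; hedge Δ=0.0283, bond B=155.5140.
  t=1,j=0: stock 131.5800 → up 184.2120 (V=138.3284), down 113.1588 (V=102.5534). Price 105.5417; hedge Δ=0.5035, bond B=39.2916.
  t=1,j=1: stock 214.2000 → up 299.8800 (V=164.0070), down 184.2120 (V=138.3284). Price 131.5468; hedge Δ=0.2220, bond B=83.9939.
  t=0,j=0: stock 153.0000 → up 214.2000 (V=131.5468), down 131.5800 (V=105.5417). Price 103.4388; hedge Δ=0.3148, bond B=55.2812.
Self-financing check: at every node Δ·S+B equals the discounted successor values.

(0,0): Delta=0.3148 Bond=55.2812
(1,0): Delta=0.5035 Bond=39.2916
(1,1): Delta=0.2220 Bond=83.9939
(2,0): Delta=0.2743 Bond=71.5118
(2,1): Delta=0.6161 Bond=24.8315
(2,2): Delta=0.0283 Bond=155.5140
(3,0): Delta=-5.0665 Bond=602.7050
(3,1): Delta=2.8990 Bond=-332.8474
(3,2): Delta=-0.5057 Bond=318.1261
(3,3): Delta=0.2908 Bond=70.2123
V0=103.4388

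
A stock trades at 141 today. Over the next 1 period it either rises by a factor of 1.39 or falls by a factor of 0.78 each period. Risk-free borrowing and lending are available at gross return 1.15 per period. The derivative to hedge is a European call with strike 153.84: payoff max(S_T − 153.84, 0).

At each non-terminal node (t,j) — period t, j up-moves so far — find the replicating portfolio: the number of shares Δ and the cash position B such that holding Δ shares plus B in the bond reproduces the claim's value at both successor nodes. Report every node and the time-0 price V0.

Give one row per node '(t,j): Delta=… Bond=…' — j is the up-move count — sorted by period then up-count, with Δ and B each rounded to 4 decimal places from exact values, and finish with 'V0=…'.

(0,0): Delta=0.4901 Bond=-46.8667
V0=22.2316

No-arbitrage ⇒ martingale measure with p* = (R−d)/(u−d) = 0.6066.
Terminal values V(1,·): V(1,0)=0.0000, V(1,1)=42.1500
  t=0,j=0: stock 141.0000 → up 195.9900 (V=42.1500), down 109.9800 (V=0.0000). Price 22.2316; hedge Δ=0.4901, bond B=-46.8667.
Self-financing check: at every node Δ·S+B equals the discounted successor values.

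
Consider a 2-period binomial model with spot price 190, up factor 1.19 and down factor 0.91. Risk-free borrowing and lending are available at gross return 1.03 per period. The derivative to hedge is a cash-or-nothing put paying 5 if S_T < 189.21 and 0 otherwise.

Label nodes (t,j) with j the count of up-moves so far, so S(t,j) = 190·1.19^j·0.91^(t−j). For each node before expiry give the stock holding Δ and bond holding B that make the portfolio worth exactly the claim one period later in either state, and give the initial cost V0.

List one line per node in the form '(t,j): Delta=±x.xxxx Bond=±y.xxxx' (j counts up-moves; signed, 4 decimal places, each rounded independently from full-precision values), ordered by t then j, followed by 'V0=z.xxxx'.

(0,0): Delta=-0.0521 Bond=11.4458
(1,0): Delta=-0.1033 Bond=20.6311
(1,1): Delta=0.0000 Bond=0.0000
V0=1.5389

Since d<R<u, set p* = (R−d)/(u−d) = 0.4286; price each node as the discounted p*-expectation of its children.
Terminal values V(2,·): V(2,0)=5.0000, V(2,1)=0.0000, V(2,2)=0.0000
Node (1,0) S=172.9000: V=(p*·0.0000+(1−p*)·5.0000)/1.03=2.7739; Δ=(0.0000−5.0000)/(205.7510−157.3390)=-0.1033; B=V−Δ·S=20.6311
Node (1,1) S=226.1000: V=(p*·0.0000+(1−p*)·0.0000)/1.03=0.0000; Δ=(0.0000−0.0000)/(269.0590−205.7510)=0.0000; B=V−Δ·S=0.0000
Node (0,0) S=190.0000: V=(p*·0.0000+(1−p*)·2.7739)/1.03=1.5389; Δ=(0.0000−2.7739)/(226.1000−172.9000)=-0.0521; B=V−Δ·S=11.4458
Self-financing check: at every node Δ·S+B equals the discounted successor values.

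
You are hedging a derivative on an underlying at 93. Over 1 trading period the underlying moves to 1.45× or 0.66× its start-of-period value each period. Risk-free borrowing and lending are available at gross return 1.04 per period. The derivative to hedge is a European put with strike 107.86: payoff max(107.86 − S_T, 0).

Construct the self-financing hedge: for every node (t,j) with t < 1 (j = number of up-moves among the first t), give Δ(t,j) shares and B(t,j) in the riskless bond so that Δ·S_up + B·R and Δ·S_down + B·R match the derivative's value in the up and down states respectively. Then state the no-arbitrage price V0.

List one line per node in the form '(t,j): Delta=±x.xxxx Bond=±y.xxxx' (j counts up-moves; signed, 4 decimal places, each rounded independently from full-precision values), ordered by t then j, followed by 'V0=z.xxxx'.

The replicating-portfolio and risk-neutral prices coincide; use p* = (1.04−0.66)/(1.45−0.66) = 0.4810 for the latter.
Payoff layer (t=1): V(1,0)=46.4800, V(1,1)=0.0000
Node (0,0) S=93.0000: V=(p*·0.0000+(1−p*)·46.4800)/1.04=23.1947; Δ=(0.0000−46.4800)/(134.8500−61.3800)=-0.6326; B=V−Δ·S=82.0302
Each (Δ,B) replicates both successor values, so the strategy is self-financing and V0 is arbitrage-free.

(0,0): Delta=-0.6326 Bond=82.0302
V0=23.1947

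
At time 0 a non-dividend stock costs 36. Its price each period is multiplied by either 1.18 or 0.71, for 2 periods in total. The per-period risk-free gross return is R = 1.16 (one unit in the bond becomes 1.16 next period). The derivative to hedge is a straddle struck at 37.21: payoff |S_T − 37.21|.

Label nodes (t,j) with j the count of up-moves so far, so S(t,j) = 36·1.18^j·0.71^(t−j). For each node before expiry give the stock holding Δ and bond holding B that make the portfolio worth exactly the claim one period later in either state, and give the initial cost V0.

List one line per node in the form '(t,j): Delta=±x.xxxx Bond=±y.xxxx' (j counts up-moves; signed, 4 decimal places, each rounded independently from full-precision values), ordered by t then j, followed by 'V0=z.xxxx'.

(0,0): Delta=0.2602 Bond=-0.1140
(1,0): Delta=-1.0000 Bond=32.0776
(1,1): Delta=0.2939 Bond=-1.5638
V0=9.2520

Since d<R<u, set p* = (R−d)/(u−d) = 0.9574; price each node as the discounted p*-expectation of its children.
Terminal values V(2,·): V(2,0)=19.0624, V(2,1)=7.0492, V(2,2)=12.9164
  t=1,j=0: stock 25.5600 → up 30.1608 (V=7.0492), down 18.1476 (V=19.0624). Price 6.5176; hedge Δ=-1.0000, bond B=32.0776.
  t=1,j=1: stock 42.4800 → up 50.1264 (V=12.9164), down 30.1608 (V=7.0492). Price 10.9196; hedge Δ=0.2939, bond B=-1.5638.
  t=0,j=0: stock 36.0000 → up 42.4800 (V=10.9196), down 25.5600 (V=6.5176). Price 9.2520; hedge Δ=0.2602, bond B=-0.1140.
The time-0 hedge costs 9.2520, which is the no-arbitrage price.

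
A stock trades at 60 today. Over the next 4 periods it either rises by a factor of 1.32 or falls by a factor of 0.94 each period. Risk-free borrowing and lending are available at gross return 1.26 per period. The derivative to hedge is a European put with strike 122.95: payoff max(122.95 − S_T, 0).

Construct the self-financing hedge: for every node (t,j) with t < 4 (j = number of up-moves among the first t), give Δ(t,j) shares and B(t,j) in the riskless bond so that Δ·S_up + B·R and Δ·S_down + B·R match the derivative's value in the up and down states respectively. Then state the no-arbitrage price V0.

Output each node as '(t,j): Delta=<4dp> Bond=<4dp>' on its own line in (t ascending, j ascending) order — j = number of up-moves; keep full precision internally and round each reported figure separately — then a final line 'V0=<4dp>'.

Since d<R<u, set p* = (R−d)/(u−d) = 0.8421; price each node as the discounted p*-expectation of its children.
Terminal values V(4,·): V(4,0)=76.1051, V(4,1)=57.1677, V(4,2)=30.5749, V(4,3)=0.0000, V(4,4)=0.0000
(3,0): S=49.8350. Δ = (V_up−V_dn)/(S_up−S_dn) = (57.1677−76.1051)/(65.7823−46.8449) = -1.0000. V = [p*·57.1677 + (1−p*)·76.1051]/1.26 = 47.7443. B = V − Δ·S = 97.5794.
(3,1): S=69.9811. Δ = (V_up−V_dn)/(S_up−S_dn) = (30.5749−57.1677)/(92.3751−65.7823) = -1.0000. V = [p*·30.5749 + (1−p*)·57.1677]/1.26 = 27.5982. B = V − Δ·S = 97.5794.
(3,2): S=98.2714. Δ = (V_up−V_dn)/(S_up−S_dn) = (0.0000−30.5749)/(129.7182−92.3751) = -0.8188. V = [p*·0.0000 + (1−p*)·30.5749]/1.26 = 3.8314. B = V − Δ·S = 84.2918.
(3,3): S=137.9981. Δ = (V_up−V_dn)/(S_up−S_dn) = (0.0000−0.0000)/(182.1575−129.7182) = 0.0000. V = [p*·0.0000 + (1−p*)·0.0000]/1.26 = 0.0000. B = V − Δ·S = 0.0000.
(2,0): S=53.0160. Δ = (V_up−V_dn)/(S_up−S_dn) = (27.5982−47.7443)/(69.9811−49.8350) = -1.0000. V = [p*·27.5982 + (1−p*)·47.7443]/1.26 = 24.4279. B = V − Δ·S = 77.4439.
(2,1): S=74.4480. Δ = (V_up−V_dn)/(S_up−S_dn) = (3.8314−27.5982)/(98.2714−69.9811) = -0.8401. V = [p*·3.8314 + (1−p*)·27.5982]/1.26 = 6.0191. B = V − Δ·S = 68.5633.
(2,2): S=104.5440. Δ = (V_up−V_dn)/(S_up−S_dn) = (0.0000−3.8314)/(137.9981−98.2714) = -0.0964. V = [p*·0.0000 + (1−p*)·3.8314]/1.26 = 0.4801. B = V − Δ·S = 10.5629.
(1,0): S=56.4000. Δ = (V_up−V_dn)/(S_up−S_dn) = (6.0191−24.4279)/(74.4480−53.0160) = -0.8589. V = [p*·6.0191 + (1−p*)·24.4279]/1.26 = 7.0840. B = V − Δ·S = 55.5282.
(1,1): S=79.2000. Δ = (V_up−V_dn)/(S_up−S_dn) = (0.4801−6.0191)/(104.5440−74.4480) = -0.1840. V = [p*·0.4801 + (1−p*)·6.0191]/1.26 = 1.0752. B = V − Δ·S = 15.6515.
(0,0): S=60.0000. Δ = (V_up−V_dn)/(S_up−S_dn) = (1.0752−7.0840)/(79.2000−56.4000) = -0.2635. V = [p*·1.0752 + (1−p*)·7.0840]/1.26 = 1.6063. B = V − Δ·S = 17.4189.
Check: Δ(0,0)·S0 + B(0,0) = 1.6063 = V0.

(0,0): Delta=-0.2635 Bond=17.4189
(1,0): Delta=-0.8589 Bond=55.5282
(1,1): Delta=-0.1840 Bond=15.6515
(2,0): Delta=-1.0000 Bond=77.4439
(2,1): Delta=-0.8401 Bond=68.5633
(2,2): Delta=-0.0964 Bond=10.5629
(3,0): Delta=-1.0000 Bond=97.5794
(3,1): Delta=-1.0000 Bond=97.5794
(3,2): Delta=-0.8188 Bond=84.2918
(3,3): Delta=0.0000 Bond=0.0000
V0=1.6063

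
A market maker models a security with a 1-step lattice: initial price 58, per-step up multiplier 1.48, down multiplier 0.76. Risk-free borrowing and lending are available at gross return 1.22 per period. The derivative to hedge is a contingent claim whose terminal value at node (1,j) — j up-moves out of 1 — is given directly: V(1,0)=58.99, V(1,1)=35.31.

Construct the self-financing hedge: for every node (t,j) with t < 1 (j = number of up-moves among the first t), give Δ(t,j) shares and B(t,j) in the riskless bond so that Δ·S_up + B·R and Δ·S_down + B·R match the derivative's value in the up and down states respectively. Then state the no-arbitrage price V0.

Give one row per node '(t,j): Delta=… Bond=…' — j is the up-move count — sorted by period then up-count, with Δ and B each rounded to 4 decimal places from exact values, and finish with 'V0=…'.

(0,0): Delta=-0.5670 Bond=68.8406
V0=35.9517

Risk-neutral probability p* = (R−d)/(u−d) = (1.22−0.76)/(1.48−0.76) = 0.6389.
Terminal values V(1,·): V(1,0)=58.9900, V(1,1)=35.3100
  t=0,j=0: stock 58.0000 → up 85.8400 (V=35.3100), down 44.0800 (V=58.9900). Price 35.9517; hedge Δ=-0.5670, bond B=68.8406.
Check: Δ(0,0)·S0 + B(0,0) = 35.9517 = V0.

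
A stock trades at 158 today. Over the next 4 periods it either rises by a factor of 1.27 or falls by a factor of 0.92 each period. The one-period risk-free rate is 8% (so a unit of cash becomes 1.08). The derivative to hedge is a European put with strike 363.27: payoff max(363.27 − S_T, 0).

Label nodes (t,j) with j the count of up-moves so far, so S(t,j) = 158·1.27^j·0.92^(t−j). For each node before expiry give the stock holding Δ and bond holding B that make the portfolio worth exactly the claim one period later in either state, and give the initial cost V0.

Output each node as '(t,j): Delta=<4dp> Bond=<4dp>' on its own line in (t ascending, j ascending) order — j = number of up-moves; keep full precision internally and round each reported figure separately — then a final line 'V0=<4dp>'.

The replicating-portfolio and risk-neutral prices coincide; use p* = (1.08−0.92)/(1.27−0.92) = 0.4571 for the latter.
Payoff layer (t=4): V(4,0)=250.0799, V(4,1)=207.0185, V(4,2)=147.5749, V(4,3)=65.5170, V(4,4)=0.0000
Node (3,0) S=123.0327: V=(p*·207.0185+(1−p*)·250.0799)/1.08=213.3284; Δ=(207.0185−250.0799)/(156.2515−113.1901)=-1.0000; B=V−Δ·S=336.3611
Node (3,1) S=169.8386: V=(p*·147.5749+(1−p*)·207.0185)/1.08=166.5225; Δ=(147.5749−207.0185)/(215.6951−156.2515)=-1.0000; B=V−Δ·S=336.3611
Node (3,2) S=234.4511: V=(p*·65.5170+(1−p*)·147.5749)/1.08=101.9100; Δ=(65.5170−147.5749)/(297.7530−215.6951)=-1.0000; B=V−Δ·S=336.3611
Node (3,3) S=323.6445: V=(p*·0.0000+(1−p*)·65.5170)/1.08=32.9318; Δ=(0.0000−65.5170)/(411.0285−297.7530)=-0.5784; B=V−Δ·S=220.1234
Node (2,0) S=133.7312: V=(p*·166.5225+(1−p*)·213.3284)/1.08=177.7143; Δ=(166.5225−213.3284)/(169.8386−123.0327)=-1.0000; B=V−Δ·S=311.4455
Node (2,1) S=184.6072: V=(p*·101.9100+(1−p*)·166.5225)/1.08=126.8383; Δ=(101.9100−166.5225)/(234.4511−169.8386)=-1.0000; B=V−Δ·S=311.4455
Node (2,2) S=254.8382: V=(p*·32.9318+(1−p*)·101.9100)/1.08=65.1640; Δ=(32.9318−101.9100)/(323.6445−234.4511)=-0.7734; B=V−Δ·S=262.2443
Node (1,0) S=145.3600: V=(p*·126.8383+(1−p*)·177.7143)/1.08=143.0154; Δ=(126.8383−177.7143)/(184.6072−133.7312)=-1.0000; B=V−Δ·S=288.3754
Node (1,1) S=200.6600: V=(p*·65.1640+(1−p*)·126.8383)/1.08=91.3373; Δ=(65.1640−126.8383)/(254.8382−184.6072)=-0.8782; B=V−Δ·S=267.5496
Node (0,0) S=158.0000: V=(p*·91.3373+(1−p*)·143.0154)/1.08=110.5474; Δ=(91.3373−143.0154)/(200.6600−145.3600)=-0.9345; B=V−Δ·S=258.1991
Root portfolio cost Δ·158+B reproduces V0=110.5474.

(0,0): Delta=-0.9345 Bond=258.1991
(1,0): Delta=-1.0000 Bond=288.3754
(1,1): Delta=-0.8782 Bond=267.5496
(2,0): Delta=-1.0000 Bond=311.4455
(2,1): Delta=-1.0000 Bond=311.4455
(2,2): Delta=-0.7734 Bond=262.2443
(3,0): Delta=-1.0000 Bond=336.3611
(3,1): Delta=-1.0000 Bond=336.3611
(3,2): Delta=-1.0000 Bond=336.3611
(3,3): Delta=-0.5784 Bond=220.1234
V0=110.5474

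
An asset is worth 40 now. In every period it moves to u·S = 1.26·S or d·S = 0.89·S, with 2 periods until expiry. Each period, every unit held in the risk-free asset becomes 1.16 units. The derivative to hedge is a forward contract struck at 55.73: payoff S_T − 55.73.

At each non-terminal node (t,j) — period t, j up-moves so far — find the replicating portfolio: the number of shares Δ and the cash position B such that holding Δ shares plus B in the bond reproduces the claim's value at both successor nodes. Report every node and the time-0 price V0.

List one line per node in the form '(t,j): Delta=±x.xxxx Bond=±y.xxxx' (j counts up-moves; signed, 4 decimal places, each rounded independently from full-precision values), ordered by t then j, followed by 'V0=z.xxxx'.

(0,0): Delta=1.0000 Bond=-41.4165
(1,0): Delta=1.0000 Bond=-48.0431
(1,1): Delta=1.0000 Bond=-48.0431
V0=-1.4165

No-arbitrage ⇒ martingale measure with p* = (R−d)/(u−d) = 0.7297.
Terminal payoffs: V(2,0)=-24.0460, V(2,1)=-10.8740, V(2,2)=7.7740
Node (1,0) S=35.6000: V=(p*·-10.8740+(1−p*)·-24.0460)/1.16=-12.4431; Δ=(-10.8740−-24.0460)/(44.8560−31.6840)=1.0000; B=V−Δ·S=-48.0431
Node (1,1) S=50.4000: V=(p*·7.7740+(1−p*)·-10.8740)/1.16=2.3569; Δ=(7.7740−-10.8740)/(63.5040−44.8560)=1.0000; B=V−Δ·S=-48.0431
Node (0,0) S=40.0000: V=(p*·2.3569+(1−p*)·-12.4431)/1.16=-1.4165; Δ=(2.3569−-12.4431)/(50.4000−35.6000)=1.0000; B=V−Δ·S=-41.4165
Self-financing check: at every node Δ·S+B equals the discounted successor values.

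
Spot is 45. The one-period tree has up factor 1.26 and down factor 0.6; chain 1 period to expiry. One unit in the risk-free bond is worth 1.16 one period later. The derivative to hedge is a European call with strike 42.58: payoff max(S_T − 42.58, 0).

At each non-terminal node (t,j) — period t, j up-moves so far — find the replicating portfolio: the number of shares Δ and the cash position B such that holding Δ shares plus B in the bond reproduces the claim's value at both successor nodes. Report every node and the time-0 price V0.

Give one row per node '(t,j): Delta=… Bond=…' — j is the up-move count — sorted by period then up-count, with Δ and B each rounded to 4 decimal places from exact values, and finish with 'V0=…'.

Under the risk-neutral measure, an up-move has probability p* = (R−d)/(u−d) = 0.8485 and values discount at R = 1.16.
Payoff layer (t=1): V(1,0)=0.0000, V(1,1)=14.1200
  t=0,j=0: stock 45.0000 → up 56.7000 (V=14.1200), down 27.0000 (V=0.0000). Price 10.3281; hedge Δ=0.4754, bond B=-11.0658.
Self-financing check: at every node Δ·S+B equals the discounted successor values.

(0,0): Delta=0.4754 Bond=-11.0658
V0=10.3281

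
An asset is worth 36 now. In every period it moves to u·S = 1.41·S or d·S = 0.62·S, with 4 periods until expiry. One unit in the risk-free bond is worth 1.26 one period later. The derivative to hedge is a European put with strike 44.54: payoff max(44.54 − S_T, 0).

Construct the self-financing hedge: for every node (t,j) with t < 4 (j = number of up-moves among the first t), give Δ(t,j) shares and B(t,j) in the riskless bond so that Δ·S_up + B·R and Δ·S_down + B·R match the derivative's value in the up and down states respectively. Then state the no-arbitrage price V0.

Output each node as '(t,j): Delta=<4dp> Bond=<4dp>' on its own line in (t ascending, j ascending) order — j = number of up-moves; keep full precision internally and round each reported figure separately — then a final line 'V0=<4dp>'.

(0,0): Delta=-0.1365 Bond=6.1771
(1,0): Delta=-0.5773 Bond=17.6238
(1,1): Delta=-0.0910 Bond=5.4767
(2,0): Delta=-1.0000 Bond=28.0549
(2,1): Delta=-0.5338 Bond=20.8352
(2,2): Delta=-0.0454 Bond=3.6348
(3,0): Delta=-1.0000 Bond=35.3492
(3,1): Delta=-1.0000 Bond=35.3492
(3,2): Delta=-0.4857 Bond=24.1203
(3,3): Delta=0.0000 Bond=0.0000
V0=1.2648

Since d<R<u, set p* = (R−d)/(u−d) = 0.8101; price each node as the discounted p*-expectation of its children.
Terminal payoffs: V(4,0)=39.2205, V(4,1)=32.4425, V(4,2)=17.0279, V(4,3)=0.0000, V(4,4)=0.0000
Node (3,0) S=8.5798: V=(p*·32.4425+(1−p*)·39.2205)/1.26=26.7694; Δ=(32.4425−39.2205)/(12.0975−5.3195)=-1.0000; B=V−Δ·S=35.3492
Node (3,1) S=19.5121: V=(p*·17.0279+(1−p*)·32.4425)/1.26=15.8371; Δ=(17.0279−32.4425)/(27.5121−12.0975)=-1.0000; B=V−Δ·S=35.3492
Node (3,2) S=44.3744: V=(p*·0.0000+(1−p*)·17.0279)/1.26=2.5660; Δ=(0.0000−17.0279)/(62.5679−27.5121)=-0.4857; B=V−Δ·S=24.1203
Node (3,3) S=100.9160: V=(p*·0.0000+(1−p*)·0.0000)/1.26=0.0000; Δ=(0.0000−0.0000)/(142.2915−62.5679)=0.0000; B=V−Δ·S=0.0000
Node (2,0) S=13.8384: V=(p*·15.8371+(1−p*)·26.7694)/1.26=14.2165; Δ=(15.8371−26.7694)/(19.5121−8.5798)=-1.0000; B=V−Δ·S=28.0549
Node (2,1) S=31.4712: V=(p*·2.5660+(1−p*)·15.8371)/1.26=4.0364; Δ=(2.5660−15.8371)/(44.3744−19.5121)=-0.5338; B=V−Δ·S=20.8352
Node (2,2) S=71.5716: V=(p*·0.0000+(1−p*)·2.5660)/1.26=0.3867; Δ=(0.0000−2.5660)/(100.9160−44.3744)=-0.0454; B=V−Δ·S=3.6348
Node (1,0) S=22.3200: V=(p*·4.0364+(1−p*)·14.2165)/1.26=4.7375; Δ=(4.0364−14.2165)/(31.4712−13.8384)=-0.5773; B=V−Δ·S=17.6238
Node (1,1) S=50.7600: V=(p*·0.3867+(1−p*)·4.0364)/1.26=0.8569; Δ=(0.3867−4.0364)/(71.5716−31.4712)=-0.0910; B=V−Δ·S=5.4767
Node (0,0) S=36.0000: V=(p*·0.8569+(1−p*)·4.7375)/1.26=1.2648; Δ=(0.8569−4.7375)/(50.7600−22.3200)=-0.1365; B=V−Δ·S=6.1771
Check: Δ(0,0)·S0 + B(0,0) = 1.2648 = V0.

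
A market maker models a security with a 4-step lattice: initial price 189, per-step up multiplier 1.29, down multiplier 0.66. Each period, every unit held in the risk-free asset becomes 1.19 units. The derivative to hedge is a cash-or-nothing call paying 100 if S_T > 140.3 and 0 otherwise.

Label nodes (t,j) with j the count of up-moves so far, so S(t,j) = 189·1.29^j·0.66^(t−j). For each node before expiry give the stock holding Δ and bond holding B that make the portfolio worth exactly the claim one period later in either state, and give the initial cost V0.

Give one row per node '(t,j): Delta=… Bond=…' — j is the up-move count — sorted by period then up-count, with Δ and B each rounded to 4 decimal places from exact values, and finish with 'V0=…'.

No-arbitrage ⇒ martingale measure with p* = (R−d)/(u−d) = 0.8413.
At expiry t=4: V(4,0)=0.0000, V(4,1)=0.0000, V(4,2)=0.0000, V(4,3)=100.0000, V(4,4)=100.0000
Node (3,0) S=54.3367: V=(p*·0.0000+(1−p*)·0.0000)/1.19=0.0000; Δ=(0.0000−0.0000)/(70.0944−35.8623)=0.0000; B=V−Δ·S=0.0000
Node (3,1) S=106.2036: V=(p*·0.0000+(1−p*)·0.0000)/1.19=0.0000; Δ=(0.0000−0.0000)/(137.0027−70.0944)=0.0000; B=V−Δ·S=0.0000
Node (3,2) S=207.5798: V=(p*·100.0000+(1−p*)·0.0000)/1.19=70.6949; Δ=(100.0000−0.0000)/(267.7780−137.0027)=0.7647; B=V−Δ·S=-88.0352
Node (3,3) S=405.7242: V=(p*·100.0000+(1−p*)·100.0000)/1.19=84.0336; Δ=(100.0000−100.0000)/(523.3842−267.7780)=0.0000; B=V−Δ·S=84.0336
Node (2,0) S=82.3284: V=(p*·0.0000+(1−p*)·0.0000)/1.19=0.0000; Δ=(0.0000−0.0000)/(106.2036−54.3367)=0.0000; B=V−Δ·S=0.0000
Node (2,1) S=160.9146: V=(p*·70.6949+(1−p*)·0.0000)/1.19=49.9778; Δ=(70.6949−0.0000)/(207.5798−106.2036)=0.6974; B=V−Δ·S=-62.2364
Node (2,2) S=314.5149: V=(p*·84.0336+(1−p*)·70.6949)/1.19=68.8373; Δ=(84.0336−70.6949)/(405.7242−207.5798)=0.0673; B=V−Δ·S=47.6648
Node (1,0) S=124.7400: V=(p*·49.9778+(1−p*)·0.0000)/1.19=35.3317; Δ=(49.9778−0.0000)/(160.9146−82.3284)=0.6360; B=V−Δ·S=-43.9980
Node (1,1) S=243.8100: V=(p*·68.8373+(1−p*)·49.9778)/1.19=55.3308; Δ=(68.8373−49.9778)/(314.5149−160.9146)=0.1228; B=V−Δ·S=25.3951
Node (0,0) S=189.0000: V=(p*·55.3308+(1−p*)·35.3317)/1.19=43.8289; Δ=(55.3308−35.3317)/(243.8100−124.7400)=0.1680; B=V−Δ·S=12.0843
The time-0 hedge costs 43.8289, which is the no-arbitrage price.

(0,0): Delta=0.1680 Bond=12.0843
(1,0): Delta=0.6360 Bond=-43.9980
(1,1): Delta=0.1228 Bond=25.3951
(2,0): Delta=0.0000 Bond=0.0000
(2,1): Delta=0.6974 Bond=-62.2364
(2,2): Delta=0.0673 Bond=47.6648
(3,0): Delta=0.0000 Bond=0.0000
(3,1): Delta=0.0000 Bond=0.0000
(3,2): Delta=0.7647 Bond=-88.0352
(3,3): Delta=0.0000 Bond=84.0336
V0=43.8289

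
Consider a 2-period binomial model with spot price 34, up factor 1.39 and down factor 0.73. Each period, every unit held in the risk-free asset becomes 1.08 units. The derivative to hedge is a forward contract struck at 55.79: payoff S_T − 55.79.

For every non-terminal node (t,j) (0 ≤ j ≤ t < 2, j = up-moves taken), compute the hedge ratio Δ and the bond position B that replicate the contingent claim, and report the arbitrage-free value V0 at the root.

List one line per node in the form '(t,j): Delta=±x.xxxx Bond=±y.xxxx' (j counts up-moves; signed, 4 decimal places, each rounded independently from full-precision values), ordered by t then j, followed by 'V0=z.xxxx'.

Under the risk-neutral measure, an up-move has probability p* = (R−d)/(u−d) = 0.5303 and values discount at R = 1.08.
Terminal payoffs: V(2,0)=-37.6714, V(2,1)=-21.2902, V(2,2)=9.9014
Node (1,0) S=24.8200: V=(p*·-21.2902+(1−p*)·-37.6714)/1.08=-26.8374; Δ=(-21.2902−-37.6714)/(34.4998−18.1186)=1.0000; B=V−Δ·S=-51.6574
Node (1,1) S=47.2600: V=(p*·9.9014+(1−p*)·-21.2902)/1.08=-4.3974; Δ=(9.9014−-21.2902)/(65.6914−34.4998)=1.0000; B=V−Δ·S=-51.6574
Node (0,0) S=34.0000: V=(p*·-4.3974+(1−p*)·-26.8374)/1.08=-13.8309; Δ=(-4.3974−-26.8374)/(47.2600−24.8200)=1.0000; B=V−Δ·S=-47.8309
Each (Δ,B) replicates both successor values, so the strategy is self-financing and V0 is arbitrage-free.

(0,0): Delta=1.0000 Bond=-47.8309
(1,0): Delta=1.0000 Bond=-51.6574
(1,1): Delta=1.0000 Bond=-51.6574
V0=-13.8309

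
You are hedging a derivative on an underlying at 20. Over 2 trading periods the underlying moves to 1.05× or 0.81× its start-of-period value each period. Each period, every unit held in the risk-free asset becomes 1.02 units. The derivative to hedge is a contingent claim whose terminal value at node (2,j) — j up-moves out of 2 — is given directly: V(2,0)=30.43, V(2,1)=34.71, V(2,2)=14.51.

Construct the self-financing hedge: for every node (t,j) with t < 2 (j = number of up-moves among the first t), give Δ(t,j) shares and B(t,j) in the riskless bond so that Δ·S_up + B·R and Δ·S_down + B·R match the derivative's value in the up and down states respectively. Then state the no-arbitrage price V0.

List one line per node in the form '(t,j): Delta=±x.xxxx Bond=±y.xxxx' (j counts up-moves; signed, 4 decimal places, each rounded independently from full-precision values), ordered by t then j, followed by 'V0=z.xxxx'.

Risk-neutral probability p* = (R−d)/(u−d) = (1.02−0.81)/(1.05−0.81) = 0.8750.
Terminal payoffs: V(2,0)=30.4300, V(2,1)=34.7100, V(2,2)=14.5100
Node (1,0) S=16.2000: V=(p*·34.7100+(1−p*)·30.4300)/1.02=33.5049; Δ=(34.7100−30.4300)/(17.0100−13.1220)=1.1008; B=V−Δ·S=15.6716
Node (1,1) S=21.0000: V=(p*·14.5100+(1−p*)·34.7100)/1.02=16.7010; Δ=(14.5100−34.7100)/(22.0500−17.0100)=-4.0079; B=V−Δ·S=100.8676
Node (0,0) S=20.0000: V=(p*·16.7010+(1−p*)·33.5049)/1.02=18.4328; Δ=(16.7010−33.5049)/(21.0000−16.2000)=-3.5008; B=V−Δ·S=88.4492
The time-0 hedge costs 18.4328, which is the no-arbitrage price.

(0,0): Delta=-3.5008 Bond=88.4492
(1,0): Delta=1.1008 Bond=15.6716
(1,1): Delta=-4.0079 Bond=100.8676
V0=18.4328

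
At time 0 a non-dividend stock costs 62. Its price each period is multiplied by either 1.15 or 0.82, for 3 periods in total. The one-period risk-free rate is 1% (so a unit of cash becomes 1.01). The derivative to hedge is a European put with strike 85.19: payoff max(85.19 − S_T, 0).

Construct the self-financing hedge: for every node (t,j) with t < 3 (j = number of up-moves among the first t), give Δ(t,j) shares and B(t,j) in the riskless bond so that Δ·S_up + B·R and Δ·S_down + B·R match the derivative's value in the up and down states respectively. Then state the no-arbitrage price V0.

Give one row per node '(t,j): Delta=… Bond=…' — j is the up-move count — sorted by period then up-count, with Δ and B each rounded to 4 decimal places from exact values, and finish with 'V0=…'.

Risk-neutral probability p* = (R−d)/(u−d) = (1.01−0.82)/(1.15−0.82) = 0.5758.
Terminal payoffs: V(3,0)=51.0052, V(3,1)=37.2479, V(3,2)=17.9541, V(3,3)=0.0000
  t=2,j=0: stock 41.6888 → up 47.9421 (V=37.2479), down 34.1848 (V=51.0052). Price 42.6577; hedge Δ=-1.0000, bond B=84.3465.
  t=2,j=1: stock 58.4660 → up 67.2359 (V=17.9541), down 47.9421 (V=37.2479). Price 25.8805; hedge Δ=-1.0000, bond B=84.3465.
  t=2,j=2: stock 81.9950 → up 94.2942 (V=0.0000), down 67.2359 (V=17.9541). Price 7.5415; hedge Δ=-0.6635, bond B=61.9478.
  t=1,j=0: stock 50.8400 → up 58.4660 (V=25.8805), down 41.6888 (V=42.6577). Price 32.6714; hedge Δ=-1.0000, bond B=83.5114.
  t=1,j=1: stock 71.3000 → up 81.9950 (V=7.5415), down 58.4660 (V=25.8805). Price 15.1700; hedge Δ=-0.7794, bond B=70.7429.
  t=0,j=0: stock 62.0000 → up 71.3000 (V=15.1700), down 50.8400 (V=32.6714). Price 22.3711; hedge Δ=-0.8554, bond B=75.4058.
The time-0 hedge costs 22.3711, which is the no-arbitrage price.

(0,0): Delta=-0.8554 Bond=75.4058
(1,0): Delta=-1.0000 Bond=83.5114
(1,1): Delta=-0.7794 Bond=70.7429
(2,0): Delta=-1.0000 Bond=84.3465
(2,1): Delta=-1.0000 Bond=84.3465
(2,2): Delta=-0.6635 Bond=61.9478
V0=22.3711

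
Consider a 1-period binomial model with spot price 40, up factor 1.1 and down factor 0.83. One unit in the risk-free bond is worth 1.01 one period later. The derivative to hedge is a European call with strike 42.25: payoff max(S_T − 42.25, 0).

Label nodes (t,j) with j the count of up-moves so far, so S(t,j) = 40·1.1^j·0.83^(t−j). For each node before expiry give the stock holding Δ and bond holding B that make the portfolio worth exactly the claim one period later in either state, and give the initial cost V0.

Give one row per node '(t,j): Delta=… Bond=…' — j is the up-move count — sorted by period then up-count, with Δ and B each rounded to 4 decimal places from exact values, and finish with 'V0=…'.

(0,0): Delta=0.1620 Bond=-5.3264
V0=1.1551

Since d<R<u, set p* = (R−d)/(u−d) = 0.6667; price each node as the discounted p*-expectation of its children.
Payoff layer (t=1): V(1,0)=0.0000, V(1,1)=1.7500
Node (0,0) S=40.0000: V=(p*·1.7500+(1−p*)·0.0000)/1.01=1.1551; Δ=(1.7500−0.0000)/(44.0000−33.2000)=0.1620; B=V−Δ·S=-5.3264
Root portfolio cost Δ·40+B reproduces V0=1.1551.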